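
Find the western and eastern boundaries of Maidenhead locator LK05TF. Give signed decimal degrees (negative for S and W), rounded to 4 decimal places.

41.5833, 41.6667

Field L=11, K=10: +11·20° lon, +10·10° lat → SW at lon 40°, lat 10°.
Square 0, 5: +0·2° lon, +5·1° lat → SW at lon 40°, lat 15°.
Subsquare t=19, f=5: +19·0.0833333° lon, +5·0.0416667° lat → SW at lon 41.5833°, lat 15.2083°.
Cell spans 0.0833333° lon × 0.0416667° lat.
west 41.5833, east 41.6667.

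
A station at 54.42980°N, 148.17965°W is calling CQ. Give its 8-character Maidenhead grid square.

BO54vk83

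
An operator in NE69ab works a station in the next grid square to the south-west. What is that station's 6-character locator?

NE59xa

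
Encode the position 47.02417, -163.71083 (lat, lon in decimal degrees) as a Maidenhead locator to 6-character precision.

AN87da

Add 180° to longitude and 90° to latitude: 16.2892, 137.0242.
Field: 16.2892/20 → 0 → A, 137.0242/10 → 13 → N; chars AN.
Square: 16.2892/2 → 8, 7.0242/1 → 7; chars 87.
Subsquare: 0.2892/0.0833333 → 3 → d, 0.0242/0.0416667 → 0 → a; chars da.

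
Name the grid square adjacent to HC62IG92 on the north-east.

HC62jg03

Longitude extended square 9; +1 → 10, wraps to 0, carry into subsquare.
Longitude subsquare i = 8; +1 → 9 = j.
Latitude extended square 2; +1 → 3.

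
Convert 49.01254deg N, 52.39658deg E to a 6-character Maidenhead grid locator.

LN69ea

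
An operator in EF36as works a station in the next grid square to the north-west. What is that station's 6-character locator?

Longitude subsquare a = 0; −1 → -1, wraps to 23 = x, carry into square.
Longitude square 3; −1 → 2.
Latitude subsquare s = 18; +1 → 19 = t.

EF26xt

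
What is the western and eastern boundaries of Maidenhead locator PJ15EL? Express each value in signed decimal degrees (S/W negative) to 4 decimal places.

Field P=15, J=9: +15·20° lon, +9·10° lat → SW at lon 120°, lat 0°.
Square 1, 5: +1·2° lon, +5·1° lat → SW at lon 122°, lat 5°.
Subsquare e=4, l=11: +4·0.0833333° lon, +11·0.0416667° lat → SW at lon 122.333°, lat 5.45833°.
Cell spans 0.0833333° lon × 0.0416667° lat.
west 122.3333, east 122.4167.

122.3333, 122.4167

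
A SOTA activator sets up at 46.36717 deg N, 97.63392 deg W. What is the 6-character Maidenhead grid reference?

EN16ei

Offset from 180°W / 90°S: lon 82.3661°, lat 136.3672°.
Field: lon ⌊82.3661/20⌋ = 4 → E; lat ⌊136.3672/10⌋ = 13 → N.
Square: lon ⌊2.3661/2⌋ = 1; lat ⌊6.3672/1⌋ = 6.
Subsquare: lon ⌊0.3661/0.0833333⌋ = 4 → e; lat ⌊0.3672/0.0416667⌋ = 8 → i.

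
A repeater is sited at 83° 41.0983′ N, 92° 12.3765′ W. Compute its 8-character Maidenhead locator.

ER33vq54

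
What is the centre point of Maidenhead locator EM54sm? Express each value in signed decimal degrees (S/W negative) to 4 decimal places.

Field E=4, M=12: +4·20° lon, +12·10° lat → SW at lon -100°, lat 30°.
Square 5, 4: +5·2° lon, +4·1° lat → SW at lon -90°, lat 34°.
Subsquare s=18, m=12: +18·0.0833333° lon, +12·0.0416667° lat → SW at lon -88.5°, lat 34.5°.
Cell spans 0.0833333° lon × 0.0416667° lat. Centre is SW corner plus half of each.
latitude 34.5208, longitude -88.4583.

34.5208, -88.4583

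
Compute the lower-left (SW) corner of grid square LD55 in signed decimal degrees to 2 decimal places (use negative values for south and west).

Field L=11, D=3: +11·20° lon, +3·10° lat → SW at lon 40°, lat -60°.
Square 5, 5: +5·2° lon, +5·1° lat → SW at lon 50°, lat -55°.
latitude -55.00, longitude 50.00.

-55.00, 50.00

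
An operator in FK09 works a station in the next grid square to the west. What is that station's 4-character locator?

EK99

Longitude square 0; −1 → -1, wraps to 9, carry into field.
Longitude field F = 5; −1 → 4 = E.
The latitude characters are unchanged.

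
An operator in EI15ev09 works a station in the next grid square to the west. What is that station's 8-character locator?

Longitude extended square 0; −1 → -1, wraps to 9, carry into subsquare.
Longitude subsquare e = 4; −1 → 3 = d.
The latitude characters are unchanged.

EI15dv99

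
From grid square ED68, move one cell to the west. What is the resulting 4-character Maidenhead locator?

ED58

Longitude square 6; −1 → 5.
The latitude characters are unchanged.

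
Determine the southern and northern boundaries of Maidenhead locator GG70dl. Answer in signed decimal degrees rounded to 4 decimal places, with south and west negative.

-29.5417, -29.5000

Field G=6, G=6: +6·20° lon, +6·10° lat → SW at lon -60°, lat -30°.
Square 7, 0: +7·2° lon, +0·1° lat → SW at lon -46°, lat -30°.
Subsquare d=3, l=11: +3·0.0833333° lon, +11·0.0416667° lat → SW at lon -45.75°, lat -29.5417°.
Cell spans 0.0833333° lon × 0.0416667° lat.
south -29.5417, north -29.5000.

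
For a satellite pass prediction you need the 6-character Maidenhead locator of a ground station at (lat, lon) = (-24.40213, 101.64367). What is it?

OG05to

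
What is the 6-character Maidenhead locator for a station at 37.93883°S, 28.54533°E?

KF42gb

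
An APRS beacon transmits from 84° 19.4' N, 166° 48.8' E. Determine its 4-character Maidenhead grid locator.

Add 180° to longitude and 90° to latitude: 346.81, 174.32.
Field: lon ⌊346.81/20⌋ = 17 → R; lat ⌊174.32/10⌋ = 17 → R.
Square: lon ⌊6.81/2⌋ = 3; lat ⌊4.32/1⌋ = 4.

RR34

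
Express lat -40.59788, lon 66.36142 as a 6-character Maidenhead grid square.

Shift to the Maidenhead origin (180°W, 90°S): lon 246.3614, lat 49.4021.
Field: lon ⌊246.3614/20⌋ = 12 → M; lat ⌊49.4021/10⌋ = 4 → E.
Square: lon ⌊6.3614/2⌋ = 3; lat ⌊9.4021/1⌋ = 9.
Subsquare: lon ⌊0.3614/0.0833333⌋ = 4 → e; lat ⌊0.4021/0.0416667⌋ = 9 → j.

ME39ej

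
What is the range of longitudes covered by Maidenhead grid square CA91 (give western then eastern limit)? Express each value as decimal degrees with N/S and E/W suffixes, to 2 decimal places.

Field C=2, A=0: +2·20° lon, +0·10° lat → SW at lon -140°, lat -90°.
Square 9, 1: +9·2° lon, +1·1° lat → SW at lon -122°, lat -89°.
Cell spans 2° lon × 1° lat.
west 122.00° W, east 120.00° W.

122.00° W, 120.00° W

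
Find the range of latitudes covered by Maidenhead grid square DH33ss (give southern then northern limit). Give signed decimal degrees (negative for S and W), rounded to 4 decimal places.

-16.2500, -16.2083

Field D=3, H=7: +3·20° lon, +7·10° lat → SW at lon -120°, lat -20°.
Square 3, 3: +3·2° lon, +3·1° lat → SW at lon -114°, lat -17°.
Subsquare s=18, s=18: +18·0.0833333° lon, +18·0.0416667° lat → SW at lon -112.5°, lat -16.25°.
Cell spans 0.0833333° lon × 0.0416667° lat.
south -16.2500, north -16.2083.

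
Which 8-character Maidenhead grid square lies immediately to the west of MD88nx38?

MD88nx28

Longitude extended square 3; −1 → 2.
The latitude characters are unchanged.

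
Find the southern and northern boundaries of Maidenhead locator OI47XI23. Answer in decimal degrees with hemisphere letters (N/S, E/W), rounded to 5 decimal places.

Field O=14, I=8: +14·20° lon, +8·10° lat → SW at lon 100°, lat -10°.
Square 4, 7: +4·2° lon, +7·1° lat → SW at lon 108°, lat -3°.
Subsquare x=23, i=8: +23·0.0833333° lon, +8·0.0416667° lat → SW at lon 109.917°, lat -2.66667°.
Extended square 2, 3: +2·0.00833333° lon, +3·0.00416667° lat → SW at lon 109.933°, lat -2.65417°.
Cell spans 0.00833333° lon × 0.00416667° lat.
south 2.65417° S, north 2.65000° S.

2.65417° S, 2.65000° S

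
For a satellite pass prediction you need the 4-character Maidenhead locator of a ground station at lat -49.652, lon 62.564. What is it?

ME10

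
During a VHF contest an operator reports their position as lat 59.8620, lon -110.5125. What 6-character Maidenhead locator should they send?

Add 180° to longitude and 90° to latitude: 69.4875, 149.8620.
Field: lon ⌊69.4875/20⌋ = 3 → D; lat ⌊149.8620/10⌋ = 14 → O.
Square: lon ⌊9.4875/2⌋ = 4; lat ⌊9.8620/1⌋ = 9.
Subsquare: lon ⌊1.4875/0.0833333⌋ = 17 → r; lat ⌊0.8620/0.0416667⌋ = 20 → u.

DO49ru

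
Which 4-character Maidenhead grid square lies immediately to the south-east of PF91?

Longitude square 9; +1 → 10, wraps to 0, carry into field.
Longitude field P = 15; +1 → 16 = Q.
Latitude square 1; −1 → 0.

QF00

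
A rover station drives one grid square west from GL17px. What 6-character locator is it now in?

GL17ox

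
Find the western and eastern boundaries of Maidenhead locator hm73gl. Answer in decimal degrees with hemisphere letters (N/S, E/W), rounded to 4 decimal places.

25.5000° W, 25.4167° W

Field H=7, M=12: +7·20° lon, +12·10° lat → SW at lon -40°, lat 30°.
Square 7, 3: +7·2° lon, +3·1° lat → SW at lon -26°, lat 33°.
Subsquare g=6, l=11: +6·0.0833333° lon, +11·0.0416667° lat → SW at lon -25.5°, lat 33.4583°.
Cell spans 0.0833333° lon × 0.0416667° lat.
west 25.5000° W, east 25.4167° W.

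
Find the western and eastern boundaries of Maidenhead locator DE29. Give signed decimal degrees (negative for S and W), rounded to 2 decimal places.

-116.00, -114.00

Field D=3, E=4: +3·20° lon, +4·10° lat → SW at lon -120°, lat -50°.
Square 2, 9: +2·2° lon, +9·1° lat → SW at lon -116°, lat -41°.
Cell spans 2° lon × 1° lat.
west -116.00, east -114.00.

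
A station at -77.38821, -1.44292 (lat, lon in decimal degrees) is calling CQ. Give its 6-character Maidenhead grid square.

IB92go

Add 180° to longitude and 90° to latitude: 178.5571, 12.6118.
Field (20°×10°, letters A–R): lon ⌊178.5571/20⌋ = 8 → I; lat ⌊12.6118/10⌋ = 1 → B.
Square (2°×1°, digits 0–9): lon ⌊18.5571/2⌋ = 9; lat ⌊2.6118/1⌋ = 2.
Subsquare (5′×2.5′, letters a–x): lon ⌊0.5571/0.0833333⌋ = 6 → g; lat ⌊0.6118/0.0416667⌋ = 14 → o.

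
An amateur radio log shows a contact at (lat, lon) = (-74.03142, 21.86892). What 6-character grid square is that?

Offset from 180°W / 90°S: lon 201.8689°, lat 15.9686°.
Field: lon ⌊201.8689/20⌋ = 10 → K; lat ⌊15.9686/10⌋ = 1 → B.
Square: lon ⌊1.8689/2⌋ = 0; lat ⌊5.9686/1⌋ = 5.
Subsquare: lon ⌊1.8689/0.0833333⌋ = 22 → w; lat ⌊0.9686/0.0416667⌋ = 23 → x.

KB05wx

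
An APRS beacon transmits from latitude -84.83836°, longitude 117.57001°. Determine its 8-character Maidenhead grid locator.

Offset from 180°W / 90°S: lon 297.57001°, lat 5.16164°.
Field: lon ⌊297.57001/20⌋ = 14 → O; lat ⌊5.16164/10⌋ = 0 → A.
Square: lon ⌊17.57001/2⌋ = 8; lat ⌊5.16164/1⌋ = 5.
Subsquare: lon ⌊1.57001/0.0833333⌋ = 18 → s; lat ⌊0.16164/0.0416667⌋ = 3 → d.
Extended square: lon ⌊0.07001/0.00833333⌋ = 8; lat ⌊0.03664/0.00416667⌋ = 8.

OA85sd88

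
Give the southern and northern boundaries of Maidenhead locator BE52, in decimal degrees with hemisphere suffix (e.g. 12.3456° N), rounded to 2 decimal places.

48.00° S, 47.00° S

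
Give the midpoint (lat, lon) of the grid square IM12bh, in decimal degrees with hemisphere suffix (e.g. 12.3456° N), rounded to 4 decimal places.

32.3125° N, 17.8750° W

Field I=8, M=12: +8·20° lon, +12·10° lat → SW at lon -20°, lat 30°.
Square 1, 2: +1·2° lon, +2·1° lat → SW at lon -18°, lat 32°.
Subsquare b=1, h=7: +1·0.0833333° lon, +7·0.0416667° lat → SW at lon -17.9167°, lat 32.2917°.
Cell spans 0.0833333° lon × 0.0416667° lat. Centre is SW corner plus half of each.
latitude 32.3125° N, longitude 17.8750° W.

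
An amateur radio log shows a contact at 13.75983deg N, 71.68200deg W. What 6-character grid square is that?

Add 180° to longitude and 90° to latitude: 108.3180, 103.7598.
Field: 108.3180/20 → 5 → F, 103.7598/10 → 10 → K; chars FK.
Square: 8.3180/2 → 4, 3.7598/1 → 3; chars 43.
Subsquare: 0.3180/0.0833333 → 3 → d, 0.7598/0.0416667 → 18 → s; chars ds.

FK43ds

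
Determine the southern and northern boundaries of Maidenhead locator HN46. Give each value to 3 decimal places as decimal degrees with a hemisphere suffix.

46.000° N, 47.000° N

Field H=7, N=13: +7·20° lon, +13·10° lat → SW at lon -40°, lat 40°.
Square 4, 6: +4·2° lon, +6·1° lat → SW at lon -32°, lat 46°.
Cell spans 2° lon × 1° lat.
south 46.000° N, north 47.000° N.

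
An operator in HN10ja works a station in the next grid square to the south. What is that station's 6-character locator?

HM19jx

Latitude subsquare a = 0; −1 → -1, wraps to 23 = x, carry into square.
Latitude square 0; −1 → -1, wraps to 9, carry into field.
Latitude field N = 13; −1 → 12 = M.
The longitude characters are unchanged.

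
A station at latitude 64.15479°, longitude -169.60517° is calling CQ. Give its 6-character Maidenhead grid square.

AP54ed

Add 180° to longitude and 90° to latitude: 10.3948, 154.1548.
Field: lon ⌊10.3948/20⌋ = 0 → A; lat ⌊154.1548/10⌋ = 15 → P.
Square: lon ⌊10.3948/2⌋ = 5; lat ⌊4.1548/1⌋ = 4.
Subsquare: lon ⌊0.3948/0.0833333⌋ = 4 → e; lat ⌊0.1548/0.0416667⌋ = 3 → d.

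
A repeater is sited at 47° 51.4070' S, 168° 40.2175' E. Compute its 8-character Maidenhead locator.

RE42id04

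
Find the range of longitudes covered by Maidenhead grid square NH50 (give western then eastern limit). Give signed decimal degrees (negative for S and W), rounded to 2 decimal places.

Field N=13, H=7: +13·20° lon, +7·10° lat → SW at lon 80°, lat -20°.
Square 5, 0: +5·2° lon, +0·1° lat → SW at lon 90°, lat -20°.
Cell spans 2° lon × 1° lat.
west 90.00, east 92.00.

90.00, 92.00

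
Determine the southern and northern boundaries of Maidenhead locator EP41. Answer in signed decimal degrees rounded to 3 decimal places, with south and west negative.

61.000, 62.000

Field E=4, P=15: +4·20° lon, +15·10° lat → SW at lon -100°, lat 60°.
Square 4, 1: +4·2° lon, +1·1° lat → SW at lon -92°, lat 61°.
Cell spans 2° lon × 1° lat.
south 61.000, north 62.000.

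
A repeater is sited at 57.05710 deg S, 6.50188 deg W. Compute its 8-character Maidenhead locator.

ID62rw96

Add 180° to longitude and 90° to latitude: 173.49812, 32.94290.
Field (20°×10°, letters A–R): 173.49812/20 → 8 → I, 32.94290/10 → 3 → D; chars ID.
Square (2°×1°, digits 0–9): 13.49812/2 → 6, 2.94290/1 → 2; chars 62.
Subsquare (5′×2.5′, letters a–x): 1.49812/0.0833333 → 17 → r, 0.94290/0.0416667 → 22 → w; chars rw.
Extended square (30″×15″, digits 0–9): 0.08145/0.00833333 → 9, 0.02623/0.00416667 → 6; chars 96.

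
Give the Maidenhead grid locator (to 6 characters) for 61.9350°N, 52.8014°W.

GP31ow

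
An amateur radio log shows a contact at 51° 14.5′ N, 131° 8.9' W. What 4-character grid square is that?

CO41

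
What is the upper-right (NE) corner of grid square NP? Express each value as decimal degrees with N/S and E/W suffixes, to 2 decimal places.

Field N=13, P=15: +13·20° lon, +15·10° lat → SW at lon 80°, lat 60°.
Cell spans 20° lon × 10° lat. NE corner is SW corner plus one full cell.
latitude 70.00° N, longitude 100.00° E.

70.00° N, 100.00° E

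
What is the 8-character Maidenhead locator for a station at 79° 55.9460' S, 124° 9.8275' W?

CB70wb06

Add 180° to longitude and 90° to latitude: 55.83621, 10.06757.
Field: 55.83621/20 → 2 → C, 10.06757/10 → 1 → B; chars CB.
Square: 15.83621/2 → 7, 0.06757/1 → 0; chars 70.
Subsquare: 1.83621/0.0833333 → 22 → w, 0.06757/0.0416667 → 1 → b; chars wb.
Extended square: 0.00287/0.00833333 → 0, 0.02590/0.00416667 → 6; chars 06.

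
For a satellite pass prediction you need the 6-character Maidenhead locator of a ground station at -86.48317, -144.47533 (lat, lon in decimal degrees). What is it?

BA73sm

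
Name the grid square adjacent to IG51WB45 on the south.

IG51wb44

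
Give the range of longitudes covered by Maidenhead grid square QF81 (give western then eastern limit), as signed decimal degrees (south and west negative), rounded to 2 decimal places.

Field Q=16, F=5: +16·20° lon, +5·10° lat → SW at lon 140°, lat -40°.
Square 8, 1: +8·2° lon, +1·1° lat → SW at lon 156°, lat -39°.
Cell spans 2° lon × 1° lat.
west 156.00, east 158.00.

156.00, 158.00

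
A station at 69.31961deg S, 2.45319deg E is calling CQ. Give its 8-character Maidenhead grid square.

Add 180° to longitude and 90° to latitude: 182.45319, 20.68039.
Field: lon ⌊182.45319/20⌋ = 9 → J; lat ⌊20.68039/10⌋ = 2 → C.
Square: lon ⌊2.45319/2⌋ = 1; lat ⌊0.68039/1⌋ = 0.
Subsquare: lon ⌊0.45319/0.0833333⌋ = 5 → f; lat ⌊0.68039/0.0416667⌋ = 16 → q.
Extended square: lon ⌊0.03652/0.00833333⌋ = 4; lat ⌊0.01372/0.00416667⌋ = 3.

JC10fq43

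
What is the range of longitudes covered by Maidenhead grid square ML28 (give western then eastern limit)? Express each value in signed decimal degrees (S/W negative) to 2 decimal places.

64.00, 66.00

Field M=12, L=11: +12·20° lon, +11·10° lat → SW at lon 60°, lat 20°.
Square 2, 8: +2·2° lon, +8·1° lat → SW at lon 64°, lat 28°.
Cell spans 2° lon × 1° lat.
west 64.00, east 66.00.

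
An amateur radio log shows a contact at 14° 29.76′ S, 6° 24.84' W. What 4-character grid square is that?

Shift to the Maidenhead origin (180°W, 90°S): lon 173.59, lat 75.50.
Field: lon ⌊173.59/20⌋ = 8 → I; lat ⌊75.50/10⌋ = 7 → H.
Square: lon ⌊13.59/2⌋ = 6; lat ⌊5.50/1⌋ = 5.

IH65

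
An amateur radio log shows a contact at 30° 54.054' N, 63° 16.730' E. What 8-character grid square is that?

Add 180° to longitude and 90° to latitude: 243.27883, 120.90090.
Field: 243.27883/20 → 12 → M, 120.90090/10 → 12 → M; chars MM.
Square: 3.27883/2 → 1, 0.90090/1 → 0; chars 10.
Subsquare: 1.27883/0.0833333 → 15 → p, 0.90090/0.0416667 → 21 → v; chars pv.
Extended square: 0.02883/0.00833333 → 3, 0.02590/0.00416667 → 6; chars 36.

MM10pv36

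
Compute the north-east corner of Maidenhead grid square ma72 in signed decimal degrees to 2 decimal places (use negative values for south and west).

Field M=12, A=0: +12·20° lon, +0·10° lat → SW at lon 60°, lat -90°.
Square 7, 2: +7·2° lon, +2·1° lat → SW at lon 74°, lat -88°.
Cell spans 2° lon × 1° lat. NE corner is SW corner plus one full cell.
latitude -87.00, longitude 76.00.

-87.00, 76.00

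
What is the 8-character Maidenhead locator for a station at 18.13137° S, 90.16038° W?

EH41wu08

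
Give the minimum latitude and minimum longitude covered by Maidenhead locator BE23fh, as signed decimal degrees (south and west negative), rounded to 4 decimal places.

Field B=1, E=4: +1·20° lon, +4·10° lat → SW at lon -160°, lat -50°.
Square 2, 3: +2·2° lon, +3·1° lat → SW at lon -156°, lat -47°.
Subsquare f=5, h=7: +5·0.0833333° lon, +7·0.0416667° lat → SW at lon -155.583°, lat -46.7083°.
latitude -46.7083, longitude -155.5833.

-46.7083, -155.5833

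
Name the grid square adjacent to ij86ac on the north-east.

IJ86bd

Longitude subsquare a = 0; +1 → 1 = b.
Latitude subsquare c = 2; +1 → 3 = d.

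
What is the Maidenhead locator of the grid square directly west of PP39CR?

PP39br

Longitude subsquare c = 2; −1 → 1 = b.
The latitude characters are unchanged.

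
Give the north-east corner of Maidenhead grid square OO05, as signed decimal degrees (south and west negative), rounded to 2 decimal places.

56.00, 102.00

Field O=14, O=14: +14·20° lon, +14·10° lat → SW at lon 100°, lat 50°.
Square 0, 5: +0·2° lon, +5·1° lat → SW at lon 100°, lat 55°.
Cell spans 2° lon × 1° lat. NE corner is SW corner plus one full cell.
latitude 56.00, longitude 102.00.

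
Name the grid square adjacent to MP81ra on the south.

MP80rx

Latitude subsquare a = 0; −1 → -1, wraps to 23 = x, carry into square.
Latitude square 1; −1 → 0.
The longitude characters are unchanged.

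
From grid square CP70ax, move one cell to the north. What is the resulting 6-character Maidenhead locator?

CP71aa

Latitude subsquare x = 23; +1 → 24, wraps to 0 = a, carry into square.
Latitude square 0; +1 → 1.
The longitude characters are unchanged.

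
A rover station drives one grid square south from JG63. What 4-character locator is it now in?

Latitude square 3; −1 → 2.
The longitude characters are unchanged.

JG62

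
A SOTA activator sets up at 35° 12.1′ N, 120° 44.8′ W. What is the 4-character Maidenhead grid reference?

Offset from 180°W / 90°S: lon 59.25°, lat 125.20°.
Field: lon ⌊59.25/20⌋ = 2 → C; lat ⌊125.20/10⌋ = 12 → M.
Square: lon ⌊19.25/2⌋ = 9; lat ⌊5.20/1⌋ = 5.

CM95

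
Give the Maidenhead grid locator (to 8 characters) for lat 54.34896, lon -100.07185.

DO94xi13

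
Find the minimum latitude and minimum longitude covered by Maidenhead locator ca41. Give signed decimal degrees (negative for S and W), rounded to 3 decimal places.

Field C=2, A=0: +2·20° lon, +0·10° lat → SW at lon -140°, lat -90°.
Square 4, 1: +4·2° lon, +1·1° lat → SW at lon -132°, lat -89°.
latitude -89.000, longitude -132.000.

-89.000, -132.000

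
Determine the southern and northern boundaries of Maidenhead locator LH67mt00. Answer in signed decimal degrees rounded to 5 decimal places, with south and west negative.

-12.20833, -12.20417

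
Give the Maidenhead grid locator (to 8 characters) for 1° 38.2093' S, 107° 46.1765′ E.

Offset from 180°W / 90°S: lon 287.76961°, lat 88.36318°.
Field: 287.76961/20 → 14 → O, 88.36318/10 → 8 → I; chars OI.
Square: 7.76961/2 → 3, 8.36318/1 → 8; chars 38.
Subsquare: 1.76961/0.0833333 → 21 → v, 0.36318/0.0416667 → 8 → i; chars vi.
Extended square: 0.01961/0.00833333 → 2, 0.02985/0.00416667 → 7; chars 27.

OI38vi27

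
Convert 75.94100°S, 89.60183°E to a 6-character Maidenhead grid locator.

NB44tb

Shift to the Maidenhead origin (180°W, 90°S): lon 269.6018, lat 14.0590.
Field: 269.6018/20 → 13 → N, 14.0590/10 → 1 → B; chars NB.
Square: 9.6018/2 → 4, 4.0590/1 → 4; chars 44.
Subsquare: 1.6018/0.0833333 → 19 → t, 0.0590/0.0416667 → 1 → b; chars tb.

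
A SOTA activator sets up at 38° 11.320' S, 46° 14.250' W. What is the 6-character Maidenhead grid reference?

Offset from 180°W / 90°S: lon 133.7625°, lat 51.8113°.
Field (20°×10°, letters A–R): lon ⌊133.7625/20⌋ = 6 → G; lat ⌊51.8113/10⌋ = 5 → F.
Square (2°×1°, digits 0–9): lon ⌊13.7625/2⌋ = 6; lat ⌊1.8113/1⌋ = 1.
Subsquare (5′×2.5′, letters a–x): lon ⌊1.7625/0.0833333⌋ = 21 → v; lat ⌊0.8113/0.0416667⌋ = 19 → t.

GF61vt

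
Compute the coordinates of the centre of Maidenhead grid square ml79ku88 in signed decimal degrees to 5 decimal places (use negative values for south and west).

29.86875, 74.90417

Field M=12, L=11: +12·20° lon, +11·10° lat → SW at lon 60°, lat 20°.
Square 7, 9: +7·2° lon, +9·1° lat → SW at lon 74°, lat 29°.
Subsquare k=10, u=20: +10·0.0833333° lon, +20·0.0416667° lat → SW at lon 74.8333°, lat 29.8333°.
Extended square 8, 8: +8·0.00833333° lon, +8·0.00416667° lat → SW at lon 74.9°, lat 29.8667°.
Cell spans 0.00833333° lon × 0.00416667° lat. Centre is SW corner plus half of each.
latitude 29.86875, longitude 74.90417.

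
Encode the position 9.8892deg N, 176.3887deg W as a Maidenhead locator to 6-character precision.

AJ19tv

Offset from 180°W / 90°S: lon 3.6113°, lat 99.8892°.
Field (20°×10°, letters A–R): lon ⌊3.6113/20⌋ = 0 → A; lat ⌊99.8892/10⌋ = 9 → J.
Square (2°×1°, digits 0–9): lon ⌊3.6113/2⌋ = 1; lat ⌊9.8892/1⌋ = 9.
Subsquare (5′×2.5′, letters a–x): lon ⌊1.6113/0.0833333⌋ = 19 → t; lat ⌊0.8892/0.0416667⌋ = 21 → v.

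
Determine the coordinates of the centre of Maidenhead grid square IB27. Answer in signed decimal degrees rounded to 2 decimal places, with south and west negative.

-72.50, -15.00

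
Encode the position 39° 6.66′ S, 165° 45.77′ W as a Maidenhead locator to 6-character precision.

Add 180° to longitude and 90° to latitude: 14.2372, 50.8890.
Field: lon ⌊14.2372/20⌋ = 0 → A; lat ⌊50.8890/10⌋ = 5 → F.
Square: lon ⌊14.2372/2⌋ = 7; lat ⌊0.8890/1⌋ = 0.
Subsquare: lon ⌊0.2372/0.0833333⌋ = 2 → c; lat ⌊0.8890/0.0416667⌋ = 21 → v.

AF70cv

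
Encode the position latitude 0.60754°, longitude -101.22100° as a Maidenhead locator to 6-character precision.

Add 180° to longitude and 90° to latitude: 78.7790, 90.6075.
Field: 78.7790/20 → 3 → D, 90.6075/10 → 9 → J; chars DJ.
Square: 18.7790/2 → 9, 0.6075/1 → 0; chars 90.
Subsquare: 0.7790/0.0833333 → 9 → j, 0.6075/0.0416667 → 14 → o; chars jo.

DJ90jo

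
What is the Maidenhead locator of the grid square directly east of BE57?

BE67

Longitude square 5; +1 → 6.
The latitude characters are unchanged.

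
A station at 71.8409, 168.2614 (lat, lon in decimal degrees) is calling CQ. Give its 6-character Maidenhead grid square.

RQ41du

Shift to the Maidenhead origin (180°W, 90°S): lon 348.2614, lat 161.8409.
Field (20°×10°, letters A–R): lon ⌊348.2614/20⌋ = 17 → R; lat ⌊161.8409/10⌋ = 16 → Q.
Square (2°×1°, digits 0–9): lon ⌊8.2614/2⌋ = 4; lat ⌊1.8409/1⌋ = 1.
Subsquare (5′×2.5′, letters a–x): lon ⌊0.2614/0.0833333⌋ = 3 → d; lat ⌊0.8409/0.0416667⌋ = 20 → u.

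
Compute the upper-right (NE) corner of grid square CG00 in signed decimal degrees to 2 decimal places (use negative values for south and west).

-29.00, -138.00

Field C=2, G=6: +2·20° lon, +6·10° lat → SW at lon -140°, lat -30°.
Square 0, 0: +0·2° lon, +0·1° lat → SW at lon -140°, lat -30°.
Cell spans 2° lon × 1° lat. NE corner is SW corner plus one full cell.
latitude -29.00, longitude -138.00.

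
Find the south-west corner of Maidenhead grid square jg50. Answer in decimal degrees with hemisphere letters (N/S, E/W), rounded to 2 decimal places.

Field J=9, G=6: +9·20° lon, +6·10° lat → SW at lon 0°, lat -30°.
Square 5, 0: +5·2° lon, +0·1° lat → SW at lon 10°, lat -30°.
latitude 30.00° S, longitude 10.00° E.

30.00° S, 10.00° E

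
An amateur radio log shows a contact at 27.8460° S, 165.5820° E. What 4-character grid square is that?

Shift to the Maidenhead origin (180°W, 90°S): lon 345.58, lat 62.15.
Field: lon ⌊345.58/20⌋ = 17 → R; lat ⌊62.15/10⌋ = 6 → G.
Square: lon ⌊5.58/2⌋ = 2; lat ⌊2.15/1⌋ = 2.

RG22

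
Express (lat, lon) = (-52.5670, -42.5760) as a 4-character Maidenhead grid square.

Add 180° to longitude and 90° to latitude: 137.42, 37.43.
Field: lon ⌊137.42/20⌋ = 6 → G; lat ⌊37.43/10⌋ = 3 → D.
Square: lon ⌊17.42/2⌋ = 8; lat ⌊7.43/1⌋ = 7.

GD87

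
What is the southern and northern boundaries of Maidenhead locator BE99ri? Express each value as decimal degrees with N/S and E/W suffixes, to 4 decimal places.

40.6667° S, 40.6250° S

Field B=1, E=4: +1·20° lon, +4·10° lat → SW at lon -160°, lat -50°.
Square 9, 9: +9·2° lon, +9·1° lat → SW at lon -142°, lat -41°.
Subsquare r=17, i=8: +17·0.0833333° lon, +8·0.0416667° lat → SW at lon -140.583°, lat -40.6667°.
Cell spans 0.0833333° lon × 0.0416667° lat.
south 40.6667° S, north 40.6250° S.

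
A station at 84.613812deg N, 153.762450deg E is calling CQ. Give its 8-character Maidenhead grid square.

Shift to the Maidenhead origin (180°W, 90°S): lon 333.76245, lat 174.61381.
Field: 333.76245/20 → 16 → Q, 174.61381/10 → 17 → R; chars QR.
Square: 13.76245/2 → 6, 4.61381/1 → 4; chars 64.
Subsquare: 1.76245/0.0833333 → 21 → v, 0.61381/0.0416667 → 14 → o; chars vo.
Extended square: 0.01245/0.00833333 → 1, 0.03048/0.00416667 → 7; chars 17.

QR64vo17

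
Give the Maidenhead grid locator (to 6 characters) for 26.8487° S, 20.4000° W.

HG93td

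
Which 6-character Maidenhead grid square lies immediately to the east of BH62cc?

Longitude subsquare c = 2; +1 → 3 = d.
The latitude characters are unchanged.

BH62dc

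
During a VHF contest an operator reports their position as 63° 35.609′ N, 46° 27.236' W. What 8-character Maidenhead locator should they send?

GP63so52

Offset from 180°W / 90°S: lon 133.54607°, lat 153.59348°.
Field (20°×10°, letters A–R): 133.54607/20 → 6 → G, 153.59348/10 → 15 → P; chars GP.
Square (2°×1°, digits 0–9): 13.54607/2 → 6, 3.59348/1 → 3; chars 63.
Subsquare (5′×2.5′, letters a–x): 1.54607/0.0833333 → 18 → s, 0.59348/0.0416667 → 14 → o; chars so.
Extended square (30″×15″, digits 0–9): 0.04607/0.00833333 → 5, 0.01015/0.00416667 → 2; chars 52.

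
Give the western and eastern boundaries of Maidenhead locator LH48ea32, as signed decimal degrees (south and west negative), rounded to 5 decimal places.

Field L=11, H=7: +11·20° lon, +7·10° lat → SW at lon 40°, lat -20°.
Square 4, 8: +4·2° lon, +8·1° lat → SW at lon 48°, lat -12°.
Subsquare e=4, a=0: +4·0.0833333° lon, +0·0.0416667° lat → SW at lon 48.3333°, lat -12°.
Extended square 3, 2: +3·0.00833333° lon, +2·0.00416667° lat → SW at lon 48.3583°, lat -11.9917°.
Cell spans 0.00833333° lon × 0.00416667° lat.
west 48.35833, east 48.36667.

48.35833, 48.36667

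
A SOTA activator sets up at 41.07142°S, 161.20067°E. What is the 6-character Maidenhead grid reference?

RE08ow

Shift to the Maidenhead origin (180°W, 90°S): lon 341.2007, lat 48.9286.
Field: 341.2007/20 → 17 → R, 48.9286/10 → 4 → E; chars RE.
Square: 1.2007/2 → 0, 8.9286/1 → 8; chars 08.
Subsquare: 1.2007/0.0833333 → 14 → o, 0.9286/0.0416667 → 22 → w; chars ow.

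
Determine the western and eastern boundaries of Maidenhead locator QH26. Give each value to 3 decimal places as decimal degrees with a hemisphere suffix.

Field Q=16, H=7: +16·20° lon, +7·10° lat → SW at lon 140°, lat -20°.
Square 2, 6: +2·2° lon, +6·1° lat → SW at lon 144°, lat -14°.
Cell spans 2° lon × 1° lat.
west 144.000° E, east 146.000° E.

144.000° E, 146.000° E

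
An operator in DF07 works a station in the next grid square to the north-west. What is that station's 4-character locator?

Longitude square 0; −1 → -1, wraps to 9, carry into field.
Longitude field D = 3; −1 → 2 = C.
Latitude square 7; +1 → 8.

CF98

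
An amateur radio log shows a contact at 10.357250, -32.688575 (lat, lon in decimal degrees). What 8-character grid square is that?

HK30pi75

Offset from 180°W / 90°S: lon 147.31142°, lat 100.35725°.
Field (20°×10°, letters A–R): lon ⌊147.31142/20⌋ = 7 → H; lat ⌊100.35725/10⌋ = 10 → K.
Square (2°×1°, digits 0–9): lon ⌊7.31142/2⌋ = 3; lat ⌊0.35725/1⌋ = 0.
Subsquare (5′×2.5′, letters a–x): lon ⌊1.31142/0.0833333⌋ = 15 → p; lat ⌊0.35725/0.0416667⌋ = 8 → i.
Extended square (30″×15″, digits 0–9): lon ⌊0.06142/0.00833333⌋ = 7; lat ⌊0.02392/0.00416667⌋ = 5.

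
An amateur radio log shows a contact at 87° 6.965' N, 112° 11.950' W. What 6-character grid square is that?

DR37vc

Offset from 180°W / 90°S: lon 67.8008°, lat 177.1161°.
Field: 67.8008/20 → 3 → D, 177.1161/10 → 17 → R; chars DR.
Square: 7.8008/2 → 3, 7.1161/1 → 7; chars 37.
Subsquare: 1.8008/0.0833333 → 21 → v, 0.1161/0.0416667 → 2 → c; chars vc.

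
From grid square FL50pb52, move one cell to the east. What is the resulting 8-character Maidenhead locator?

FL50pb62

Longitude extended square 5; +1 → 6.
The latitude characters are unchanged.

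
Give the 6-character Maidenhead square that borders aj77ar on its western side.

AJ67xr

Longitude subsquare a = 0; −1 → -1, wraps to 23 = x, carry into square.
Longitude square 7; −1 → 6.
The latitude characters are unchanged.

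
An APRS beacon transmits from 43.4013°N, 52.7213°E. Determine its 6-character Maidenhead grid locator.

Shift to the Maidenhead origin (180°W, 90°S): lon 232.7213, lat 133.4013.
Field: 232.7213/20 → 11 → L, 133.4013/10 → 13 → N; chars LN.
Square: 12.7213/2 → 6, 3.4013/1 → 3; chars 63.
Subsquare: 0.7213/0.0833333 → 8 → i, 0.4013/0.0416667 → 9 → j; chars ij.

LN63ij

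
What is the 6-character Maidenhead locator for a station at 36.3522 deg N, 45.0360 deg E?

LM26mi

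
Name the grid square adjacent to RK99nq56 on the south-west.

Longitude extended square 5; −1 → 4.
Latitude extended square 6; −1 → 5.

RK99nq45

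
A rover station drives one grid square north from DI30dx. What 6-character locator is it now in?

Latitude subsquare x = 23; +1 → 24, wraps to 0 = a, carry into square.
Latitude square 0; +1 → 1.
The longitude characters are unchanged.

DI31da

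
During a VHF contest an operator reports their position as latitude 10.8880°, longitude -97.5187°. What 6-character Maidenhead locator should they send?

EK10fv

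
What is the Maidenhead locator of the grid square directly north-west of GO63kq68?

GO63kq59

Longitude extended square 6; −1 → 5.
Latitude extended square 8; +1 → 9.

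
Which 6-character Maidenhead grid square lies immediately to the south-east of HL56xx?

Longitude subsquare x = 23; +1 → 24, wraps to 0 = a, carry into square.
Longitude square 5; +1 → 6.
Latitude subsquare x = 23; −1 → 22 = w.

HL66aw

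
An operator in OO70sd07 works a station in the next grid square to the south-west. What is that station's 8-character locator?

OO70rd96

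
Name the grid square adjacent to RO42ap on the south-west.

RO32xo

Longitude subsquare a = 0; −1 → -1, wraps to 23 = x, carry into square.
Longitude square 4; −1 → 3.
Latitude subsquare p = 15; −1 → 14 = o.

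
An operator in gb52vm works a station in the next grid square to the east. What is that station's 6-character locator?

Longitude subsquare v = 21; +1 → 22 = w.
The latitude characters are unchanged.

GB52wm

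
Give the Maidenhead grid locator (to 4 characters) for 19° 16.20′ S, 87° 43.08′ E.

NH30

Offset from 180°W / 90°S: lon 267.72°, lat 70.73°.
Field (20°×10°, letters A–R): lon ⌊267.72/20⌋ = 13 → N; lat ⌊70.73/10⌋ = 7 → H.
Square (2°×1°, digits 0–9): lon ⌊7.72/2⌋ = 3; lat ⌊0.73/1⌋ = 0.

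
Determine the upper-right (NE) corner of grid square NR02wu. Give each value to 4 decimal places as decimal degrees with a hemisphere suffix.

Field N=13, R=17: +13·20° lon, +17·10° lat → SW at lon 80°, lat 80°.
Square 0, 2: +0·2° lon, +2·1° lat → SW at lon 80°, lat 82°.
Subsquare w=22, u=20: +22·0.0833333° lon, +20·0.0416667° lat → SW at lon 81.8333°, lat 82.8333°.
Cell spans 0.0833333° lon × 0.0416667° lat. NE corner is SW corner plus one full cell.
latitude 82.8750° N, longitude 81.9167° E.

82.8750° N, 81.9167° E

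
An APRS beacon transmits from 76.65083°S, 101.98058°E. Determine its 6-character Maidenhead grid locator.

Offset from 180°W / 90°S: lon 281.9806°, lat 13.3492°.
Field: lon ⌊281.9806/20⌋ = 14 → O; lat ⌊13.3492/10⌋ = 1 → B.
Square: lon ⌊1.9806/2⌋ = 0; lat ⌊3.3492/1⌋ = 3.
Subsquare: lon ⌊1.9806/0.0833333⌋ = 23 → x; lat ⌊0.3492/0.0416667⌋ = 8 → i.

OB03xi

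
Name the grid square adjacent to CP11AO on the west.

CP01xo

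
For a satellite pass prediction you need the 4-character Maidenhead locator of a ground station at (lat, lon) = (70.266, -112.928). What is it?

Shift to the Maidenhead origin (180°W, 90°S): lon 67.07, lat 160.27.
Field: lon ⌊67.07/20⌋ = 3 → D; lat ⌊160.27/10⌋ = 16 → Q.
Square: lon ⌊7.07/2⌋ = 3; lat ⌊0.27/1⌋ = 0.

DQ30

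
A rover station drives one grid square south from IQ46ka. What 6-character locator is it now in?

IQ45kx

Latitude subsquare a = 0; −1 → -1, wraps to 23 = x, carry into square.
Latitude square 6; −1 → 5.
The longitude characters are unchanged.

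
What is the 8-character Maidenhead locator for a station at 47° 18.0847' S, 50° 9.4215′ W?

Offset from 180°W / 90°S: lon 129.84297°, lat 42.69859°.
Field: 129.84297/20 → 6 → G, 42.69859/10 → 4 → E; chars GE.
Square: 9.84297/2 → 4, 2.69859/1 → 2; chars 42.
Subsquare: 1.84297/0.0833333 → 22 → w, 0.69859/0.0416667 → 16 → q; chars wq.
Extended square: 0.00964/0.00833333 → 1, 0.03192/0.00416667 → 7; chars 17.

GE42wq17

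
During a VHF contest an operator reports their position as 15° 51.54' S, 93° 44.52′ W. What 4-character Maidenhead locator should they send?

Offset from 180°W / 90°S: lon 86.26°, lat 74.14°.
Field: 86.26/20 → 4 → E, 74.14/10 → 7 → H; chars EH.
Square: 6.26/2 → 3, 4.14/1 → 4; chars 34.

EH34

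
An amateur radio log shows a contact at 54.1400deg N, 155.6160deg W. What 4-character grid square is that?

BO24

Offset from 180°W / 90°S: lon 24.38°, lat 144.14°.
Field (20°×10°, letters A–R): 24.38/20 → 1 → B, 144.14/10 → 14 → O; chars BO.
Square (2°×1°, digits 0–9): 4.38/2 → 2, 4.14/1 → 4; chars 24.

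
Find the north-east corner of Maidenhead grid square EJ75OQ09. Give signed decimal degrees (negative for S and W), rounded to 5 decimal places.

Field E=4, J=9: +4·20° lon, +9·10° lat → SW at lon -100°, lat 0°.
Square 7, 5: +7·2° lon, +5·1° lat → SW at lon -86°, lat 5°.
Subsquare o=14, q=16: +14·0.0833333° lon, +16·0.0416667° lat → SW at lon -84.8333°, lat 5.66667°.
Extended square 0, 9: +0·0.00833333° lon, +9·0.00416667° lat → SW at lon -84.8333°, lat 5.70417°.
Cell spans 0.00833333° lon × 0.00416667° lat. NE corner is SW corner plus one full cell.
latitude 5.70833, longitude -84.82500.

5.70833, -84.82500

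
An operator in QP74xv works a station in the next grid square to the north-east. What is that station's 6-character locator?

QP84aw

Longitude subsquare x = 23; +1 → 24, wraps to 0 = a, carry into square.
Longitude square 7; +1 → 8.
Latitude subsquare v = 21; +1 → 22 = w.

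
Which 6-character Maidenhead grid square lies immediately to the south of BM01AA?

Latitude subsquare a = 0; −1 → -1, wraps to 23 = x, carry into square.
Latitude square 1; −1 → 0.
The longitude characters are unchanged.

BM00ax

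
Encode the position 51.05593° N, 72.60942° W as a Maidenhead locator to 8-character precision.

FO31qb63

Shift to the Maidenhead origin (180°W, 90°S): lon 107.39058, lat 141.05593.
Field: 107.39058/20 → 5 → F, 141.05593/10 → 14 → O; chars FO.
Square: 7.39058/2 → 3, 1.05593/1 → 1; chars 31.
Subsquare: 1.39058/0.0833333 → 16 → q, 0.05593/0.0416667 → 1 → b; chars qb.
Extended square: 0.05725/0.00833333 → 6, 0.01426/0.00416667 → 3; chars 63.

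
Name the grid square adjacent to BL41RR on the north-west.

Longitude subsquare r = 17; −1 → 16 = q.
Latitude subsquare r = 17; +1 → 18 = s.

BL41qs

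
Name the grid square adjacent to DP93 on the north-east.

Longitude square 9; +1 → 10, wraps to 0, carry into field.
Longitude field D = 3; +1 → 4 = E.
Latitude square 3; +1 → 4.

EP04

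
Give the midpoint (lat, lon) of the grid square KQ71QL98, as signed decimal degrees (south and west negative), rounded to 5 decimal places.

71.49375, 35.41250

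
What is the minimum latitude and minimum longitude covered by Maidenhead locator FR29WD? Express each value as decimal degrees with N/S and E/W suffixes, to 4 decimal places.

89.1250° N, 74.1667° W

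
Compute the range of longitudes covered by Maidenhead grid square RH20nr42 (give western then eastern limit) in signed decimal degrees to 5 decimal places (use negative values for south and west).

165.11667, 165.12500

Field R=17, H=7: +17·20° lon, +7·10° lat → SW at lon 160°, lat -20°.
Square 2, 0: +2·2° lon, +0·1° lat → SW at lon 164°, lat -20°.
Subsquare n=13, r=17: +13·0.0833333° lon, +17·0.0416667° lat → SW at lon 165.083°, lat -19.2917°.
Extended square 4, 2: +4·0.00833333° lon, +2·0.00416667° lat → SW at lon 165.117°, lat -19.2833°.
Cell spans 0.00833333° lon × 0.00416667° lat.
west 165.11667, east 165.12500.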